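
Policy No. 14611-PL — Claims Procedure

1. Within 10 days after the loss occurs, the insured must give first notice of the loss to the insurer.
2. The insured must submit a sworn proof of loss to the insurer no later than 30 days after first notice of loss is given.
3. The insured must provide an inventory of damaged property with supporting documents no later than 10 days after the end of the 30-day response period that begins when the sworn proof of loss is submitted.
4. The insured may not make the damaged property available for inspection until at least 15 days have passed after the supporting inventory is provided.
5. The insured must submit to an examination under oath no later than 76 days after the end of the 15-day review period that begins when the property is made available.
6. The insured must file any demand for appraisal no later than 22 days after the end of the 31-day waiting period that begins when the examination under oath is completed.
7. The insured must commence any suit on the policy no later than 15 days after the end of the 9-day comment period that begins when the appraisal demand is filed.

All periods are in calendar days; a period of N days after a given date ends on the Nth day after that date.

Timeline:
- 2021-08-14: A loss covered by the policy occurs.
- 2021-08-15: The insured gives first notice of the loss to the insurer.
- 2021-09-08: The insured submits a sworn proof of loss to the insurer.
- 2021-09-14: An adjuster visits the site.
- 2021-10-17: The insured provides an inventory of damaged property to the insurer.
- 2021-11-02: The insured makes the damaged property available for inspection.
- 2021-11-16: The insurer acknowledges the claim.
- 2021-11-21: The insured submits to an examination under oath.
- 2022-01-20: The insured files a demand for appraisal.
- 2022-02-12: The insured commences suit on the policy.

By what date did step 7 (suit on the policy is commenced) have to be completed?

The appraisal demand is filed on 2022-01-20; the 9-day comment period therefore ends 2022-01-29, and step 7 runs from that date. 15 days after 2022-01-29 is 2022-02-13.

2022-02-13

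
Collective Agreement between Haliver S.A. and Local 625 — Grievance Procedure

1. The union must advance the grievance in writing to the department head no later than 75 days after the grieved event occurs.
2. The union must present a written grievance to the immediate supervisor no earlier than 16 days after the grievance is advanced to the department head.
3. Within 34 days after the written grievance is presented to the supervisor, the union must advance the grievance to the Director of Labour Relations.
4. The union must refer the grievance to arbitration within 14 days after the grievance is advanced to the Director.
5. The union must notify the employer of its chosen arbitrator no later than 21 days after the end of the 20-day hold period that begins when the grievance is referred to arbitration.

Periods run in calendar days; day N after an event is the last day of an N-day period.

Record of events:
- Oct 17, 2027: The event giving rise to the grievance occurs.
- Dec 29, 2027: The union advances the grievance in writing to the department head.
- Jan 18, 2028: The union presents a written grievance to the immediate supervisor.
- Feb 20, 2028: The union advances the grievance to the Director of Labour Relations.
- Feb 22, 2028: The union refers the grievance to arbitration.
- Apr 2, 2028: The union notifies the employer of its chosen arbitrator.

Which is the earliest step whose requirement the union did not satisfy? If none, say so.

None — every step was satisfied

(1) due by Oct 17, 2027 + 75 days = Dec 31, 2027; completed Dec 29, 2027, before the deadline.
(2) permitted from Dec 29, 2027 + 16 days = Jan 14, 2028 onward; Jan 18, 2028 is on or after that date.
(3) due by Jan 18, 2028 + 34 days = Feb 21, 2028; Feb 20, 2028 is within that limit.
(4) due by Feb 20, 2028 + 14 days = Mar 5, 2028; done Feb 22, 2028 — timely.
(5) due by Mar 13, 2028 + 21 days = Apr 3, 2028; completed Apr 2, 2028, before the deadline.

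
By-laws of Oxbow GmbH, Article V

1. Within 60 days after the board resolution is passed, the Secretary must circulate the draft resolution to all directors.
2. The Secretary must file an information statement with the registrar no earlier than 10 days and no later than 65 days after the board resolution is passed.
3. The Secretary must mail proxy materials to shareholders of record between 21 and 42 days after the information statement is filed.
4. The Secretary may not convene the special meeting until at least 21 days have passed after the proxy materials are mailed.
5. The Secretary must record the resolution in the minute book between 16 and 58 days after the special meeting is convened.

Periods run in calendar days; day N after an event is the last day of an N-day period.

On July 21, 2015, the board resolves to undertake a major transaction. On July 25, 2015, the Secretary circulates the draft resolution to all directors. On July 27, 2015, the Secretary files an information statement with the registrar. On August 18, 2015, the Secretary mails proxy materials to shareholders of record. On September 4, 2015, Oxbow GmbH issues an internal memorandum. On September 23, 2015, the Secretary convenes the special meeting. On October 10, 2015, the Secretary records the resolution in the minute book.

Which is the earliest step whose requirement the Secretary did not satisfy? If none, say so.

(1) due by July 21, 2015 + 60 days = September 19, 2015; July 25, 2015 is within that limit.
(2) the permitted window runs from July 21, 2015 + 10 = July 31, 2015 to July 21, 2015 + 65 = September 24, 2015; July 27, 2015 is 4 days too early.
The analysis stops there.

Step 2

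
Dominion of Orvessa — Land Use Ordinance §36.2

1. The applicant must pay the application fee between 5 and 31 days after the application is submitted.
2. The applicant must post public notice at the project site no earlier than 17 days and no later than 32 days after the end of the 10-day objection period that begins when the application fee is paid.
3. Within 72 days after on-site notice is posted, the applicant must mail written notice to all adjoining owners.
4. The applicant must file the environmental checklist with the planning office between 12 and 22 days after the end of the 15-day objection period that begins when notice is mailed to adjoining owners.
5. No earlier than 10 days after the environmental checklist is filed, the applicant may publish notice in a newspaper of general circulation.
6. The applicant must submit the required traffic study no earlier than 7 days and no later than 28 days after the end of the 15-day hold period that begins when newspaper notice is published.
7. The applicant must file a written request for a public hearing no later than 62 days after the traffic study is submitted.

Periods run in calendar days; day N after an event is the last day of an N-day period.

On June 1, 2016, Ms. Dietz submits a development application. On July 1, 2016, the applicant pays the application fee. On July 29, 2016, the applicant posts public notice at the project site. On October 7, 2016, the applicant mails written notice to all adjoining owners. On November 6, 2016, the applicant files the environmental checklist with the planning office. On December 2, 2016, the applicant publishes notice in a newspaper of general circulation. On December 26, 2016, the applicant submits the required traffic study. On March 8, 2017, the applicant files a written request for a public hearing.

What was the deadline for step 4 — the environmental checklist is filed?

November 13, 2016

Notice is mailed to adjoining owners on October 7, 2016; the 15-day objection period therefore ends October 22, 2016, and step 4 runs from that date. The window is 12–22 days after October 22, 2016; it closes on November 13, 2016.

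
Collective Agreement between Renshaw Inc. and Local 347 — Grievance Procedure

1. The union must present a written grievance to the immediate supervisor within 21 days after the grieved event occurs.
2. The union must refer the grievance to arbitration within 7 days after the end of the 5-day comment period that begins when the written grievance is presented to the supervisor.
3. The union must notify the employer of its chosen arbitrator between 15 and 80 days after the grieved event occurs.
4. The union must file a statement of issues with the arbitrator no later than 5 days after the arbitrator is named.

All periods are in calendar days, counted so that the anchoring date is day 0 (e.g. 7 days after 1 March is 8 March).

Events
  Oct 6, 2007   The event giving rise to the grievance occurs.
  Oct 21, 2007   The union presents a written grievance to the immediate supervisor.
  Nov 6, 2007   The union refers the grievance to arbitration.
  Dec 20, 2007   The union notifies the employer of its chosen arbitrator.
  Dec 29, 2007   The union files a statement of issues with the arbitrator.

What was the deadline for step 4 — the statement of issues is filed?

Step 4 runs from Dec 20, 2007, when the arbitrator is named. 5 days after Dec 20, 2007 is Dec 25, 2007.

Dec 25, 2007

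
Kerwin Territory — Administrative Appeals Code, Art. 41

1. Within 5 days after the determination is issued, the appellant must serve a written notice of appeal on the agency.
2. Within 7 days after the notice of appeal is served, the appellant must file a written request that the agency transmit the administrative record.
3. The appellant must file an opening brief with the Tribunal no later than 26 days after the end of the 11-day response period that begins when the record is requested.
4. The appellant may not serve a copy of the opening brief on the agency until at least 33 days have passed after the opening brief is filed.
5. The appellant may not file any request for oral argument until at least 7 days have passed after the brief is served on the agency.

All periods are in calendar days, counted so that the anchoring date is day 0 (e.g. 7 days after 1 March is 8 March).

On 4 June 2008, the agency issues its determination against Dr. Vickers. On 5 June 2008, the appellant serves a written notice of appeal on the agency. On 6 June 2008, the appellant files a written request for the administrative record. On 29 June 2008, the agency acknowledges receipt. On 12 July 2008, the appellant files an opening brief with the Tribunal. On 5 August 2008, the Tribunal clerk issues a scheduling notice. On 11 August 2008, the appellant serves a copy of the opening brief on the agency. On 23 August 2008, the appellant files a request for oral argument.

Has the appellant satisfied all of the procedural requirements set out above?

No

Step 1: 5 days after 4 June 2008 (when the determination is issued) is 9 June 2008; 5 June 2008 is within that limit.
Step 2: 7 days after 5 June 2008 (when the notice of appeal is served) is 12 June 2008; done 6 June 2008 — timely.
Step 3: 26 days after 17 June 2008 (end of the 11-day response period, which began when the record is requested on 6 June 2008) is 13 July 2008; 12 July 2008 is within that limit.
Step 4: the earliest permitted date is 33 days after 12 July 2008 (when the opening brief is filed), i.e. 14 August 2008; done 11 August 2008 — 3 days too early.
The analysis stops there.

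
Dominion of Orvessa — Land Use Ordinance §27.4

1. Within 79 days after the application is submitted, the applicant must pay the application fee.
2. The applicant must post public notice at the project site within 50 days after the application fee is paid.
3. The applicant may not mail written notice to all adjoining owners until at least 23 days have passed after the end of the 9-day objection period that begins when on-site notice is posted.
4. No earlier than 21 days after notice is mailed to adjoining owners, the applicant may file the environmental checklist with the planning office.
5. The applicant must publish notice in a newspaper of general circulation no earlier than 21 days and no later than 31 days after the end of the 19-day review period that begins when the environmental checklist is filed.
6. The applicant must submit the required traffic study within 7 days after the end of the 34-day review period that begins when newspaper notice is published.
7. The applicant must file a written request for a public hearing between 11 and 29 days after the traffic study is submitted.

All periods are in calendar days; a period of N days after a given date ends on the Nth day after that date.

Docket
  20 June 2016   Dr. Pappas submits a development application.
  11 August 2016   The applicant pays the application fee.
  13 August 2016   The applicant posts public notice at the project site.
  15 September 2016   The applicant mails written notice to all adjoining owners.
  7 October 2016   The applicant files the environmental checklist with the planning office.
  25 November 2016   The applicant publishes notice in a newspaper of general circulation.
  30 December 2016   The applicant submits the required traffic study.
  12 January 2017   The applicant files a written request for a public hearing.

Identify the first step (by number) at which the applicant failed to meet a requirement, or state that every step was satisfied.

None — every step was satisfied

(1) due by 20 June 2016 + 79 days = 7 September 2016; 11 August 2016 is within that limit.
(2) due by 11 August 2016 + 50 days = 30 September 2016; 13 August 2016 is within that limit.
(3) permitted from 22 August 2016 + 23 days = 14 September 2016 onward; done 15 September 2016 — permitted.
(4) permitted from 15 September 2016 + 21 days = 6 October 2016 onward; done 7 October 2016, after the minimum wait.
(5) the permitted window runs from 26 October 2016 + 21 = 16 November 2016 to 26 October 2016 + 31 = 26 November 2016; done 25 November 2016, which is between those dates.
(6) due by 29 December 2016 + 7 days = 5 January 2017; completed 30 December 2016, before the deadline.
(7) the permitted window runs from 30 December 2016 + 11 = 10 January 2017 to 30 December 2016 + 29 = 28 January 2017; 12 January 2017 falls inside that range.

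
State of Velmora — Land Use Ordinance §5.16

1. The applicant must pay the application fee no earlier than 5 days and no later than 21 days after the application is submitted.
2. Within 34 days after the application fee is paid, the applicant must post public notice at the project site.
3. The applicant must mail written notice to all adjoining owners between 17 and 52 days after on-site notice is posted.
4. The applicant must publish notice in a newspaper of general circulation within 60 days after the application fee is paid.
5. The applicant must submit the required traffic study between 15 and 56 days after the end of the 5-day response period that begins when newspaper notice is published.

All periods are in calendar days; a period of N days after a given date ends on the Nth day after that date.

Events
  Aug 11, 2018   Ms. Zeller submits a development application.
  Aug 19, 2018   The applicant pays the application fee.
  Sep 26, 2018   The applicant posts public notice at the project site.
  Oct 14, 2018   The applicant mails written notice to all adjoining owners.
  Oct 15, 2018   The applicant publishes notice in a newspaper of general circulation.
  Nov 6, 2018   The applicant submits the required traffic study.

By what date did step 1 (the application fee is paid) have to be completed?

Sep 1, 2018

Step 1 runs from Aug 11, 2018, when the application is submitted. The window is 5–21 days after Aug 11, 2018; it closes on Sep 1, 2018.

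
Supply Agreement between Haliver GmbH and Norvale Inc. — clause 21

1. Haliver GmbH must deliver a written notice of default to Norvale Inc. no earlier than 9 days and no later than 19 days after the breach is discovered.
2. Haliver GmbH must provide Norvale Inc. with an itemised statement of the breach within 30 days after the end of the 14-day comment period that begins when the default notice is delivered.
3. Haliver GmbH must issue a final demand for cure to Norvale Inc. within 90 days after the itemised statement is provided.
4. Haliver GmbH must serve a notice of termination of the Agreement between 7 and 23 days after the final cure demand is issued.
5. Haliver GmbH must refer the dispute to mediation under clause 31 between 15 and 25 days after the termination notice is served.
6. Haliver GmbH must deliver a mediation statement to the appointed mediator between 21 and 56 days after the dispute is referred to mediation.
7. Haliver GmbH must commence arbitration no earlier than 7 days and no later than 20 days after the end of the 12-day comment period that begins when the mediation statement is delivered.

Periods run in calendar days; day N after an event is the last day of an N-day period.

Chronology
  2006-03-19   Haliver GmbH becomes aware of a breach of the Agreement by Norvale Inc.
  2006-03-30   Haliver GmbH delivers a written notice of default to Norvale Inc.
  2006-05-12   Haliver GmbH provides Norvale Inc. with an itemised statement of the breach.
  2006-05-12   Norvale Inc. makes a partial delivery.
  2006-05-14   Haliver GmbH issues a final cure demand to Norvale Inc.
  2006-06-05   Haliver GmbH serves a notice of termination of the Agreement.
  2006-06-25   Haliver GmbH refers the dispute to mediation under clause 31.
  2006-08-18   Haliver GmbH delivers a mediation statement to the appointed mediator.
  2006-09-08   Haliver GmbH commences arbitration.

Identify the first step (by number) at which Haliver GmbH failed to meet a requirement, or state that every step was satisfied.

Step 1: the window is 9–19 days after 2006-03-19 (when the breach is discovered), so 2006-03-28 through 2006-04-07; done 2006-03-30 — within the window.
Step 2: 30 days after 2006-04-13 (end of the 14-day comment period, which began when the default notice is delivered on 2006-03-30) is 2006-05-13; done 2006-05-12 — timely.
Step 3: 90 days after 2006-05-12 (when the itemised statement is provided) is 2006-08-10; completed 2006-05-14, before the deadline.
Step 4: the window is 7–23 days after 2006-05-14 (when the final cure demand is issued), so 2006-05-21 through 2006-06-06; done 2006-06-05, which is between those dates.
Step 5: the window is 15–25 days after 2006-06-05 (when the termination notice is served), so 2006-06-20 through 2006-06-30; done 2006-06-25 — within the window.
Step 6: the window is 21–56 days after 2006-06-25 (when the dispute is referred to mediation), so 2006-07-16 through 2006-08-20; done 2006-08-18, which is between those dates.
Step 7: the window is 7–20 days after 2006-08-30 (end of the 12-day comment period, which began when the mediation statement is delivered on 2006-08-18), so 2006-09-06 through 2006-09-19; done 2006-09-08, which is between those dates.

None — every step was satisfied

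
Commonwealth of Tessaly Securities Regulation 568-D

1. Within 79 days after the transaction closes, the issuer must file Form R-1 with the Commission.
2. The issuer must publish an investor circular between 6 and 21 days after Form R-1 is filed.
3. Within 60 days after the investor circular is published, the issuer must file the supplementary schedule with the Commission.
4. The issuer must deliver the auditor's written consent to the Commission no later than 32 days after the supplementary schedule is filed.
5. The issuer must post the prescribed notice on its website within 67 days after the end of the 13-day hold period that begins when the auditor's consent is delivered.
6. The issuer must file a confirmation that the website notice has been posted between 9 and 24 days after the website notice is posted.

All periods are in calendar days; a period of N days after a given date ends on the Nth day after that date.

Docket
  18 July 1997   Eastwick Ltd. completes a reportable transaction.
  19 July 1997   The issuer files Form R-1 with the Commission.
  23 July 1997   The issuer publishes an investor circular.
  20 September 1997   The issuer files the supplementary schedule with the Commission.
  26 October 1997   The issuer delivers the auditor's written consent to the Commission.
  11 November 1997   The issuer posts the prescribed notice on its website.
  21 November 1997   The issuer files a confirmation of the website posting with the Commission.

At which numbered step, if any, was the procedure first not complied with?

Step 1 — counting 79 days from 18 July 1997 (when the transaction closes) gives a deadline of 5 October 1997; done 19 July 1997 — timely.
Step 2 — 6 and 21 days from 19 July 1997 (when Form R-1 is filed) are 25 July 1997 and 9 August 1997 respectively; done 23 July 1997 — 2 days before the window opened.
The analysis stops there.

Step 2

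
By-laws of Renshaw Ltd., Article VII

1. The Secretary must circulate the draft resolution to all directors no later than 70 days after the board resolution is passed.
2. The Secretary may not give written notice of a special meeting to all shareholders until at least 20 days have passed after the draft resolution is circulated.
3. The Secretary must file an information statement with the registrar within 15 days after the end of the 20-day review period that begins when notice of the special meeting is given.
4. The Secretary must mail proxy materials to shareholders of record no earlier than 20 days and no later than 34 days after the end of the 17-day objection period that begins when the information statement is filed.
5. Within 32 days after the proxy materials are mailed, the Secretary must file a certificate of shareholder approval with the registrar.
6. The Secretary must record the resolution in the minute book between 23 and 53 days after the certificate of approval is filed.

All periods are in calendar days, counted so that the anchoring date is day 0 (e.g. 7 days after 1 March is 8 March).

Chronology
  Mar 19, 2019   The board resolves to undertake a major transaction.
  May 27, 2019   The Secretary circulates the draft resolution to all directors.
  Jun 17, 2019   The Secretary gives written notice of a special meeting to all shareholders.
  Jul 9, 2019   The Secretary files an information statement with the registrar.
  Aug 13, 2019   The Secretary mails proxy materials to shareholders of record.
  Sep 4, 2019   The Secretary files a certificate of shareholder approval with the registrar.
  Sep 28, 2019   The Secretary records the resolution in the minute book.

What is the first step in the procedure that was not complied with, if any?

Step 4

Step 1: 70 days after Mar 19, 2019 (when the board resolution is passed) is May 28, 2019; completed May 27, 2019, before the deadline.
Step 2: the earliest permitted date is 20 days after May 27, 2019 (when the draft resolution is circulated), i.e. Jun 16, 2019; done Jun 17, 2019, after the minimum wait.
Step 3: 15 days after Jul 7, 2019 (end of the 20-day review period, which began when notice of the special meeting is given on Jun 17, 2019) is Jul 22, 2019; Jul 9, 2019 is within that limit.
Step 4: the window is 20–34 days after Jul 26, 2019 (end of the 17-day objection period, which began when the information statement is filed on Jul 9, 2019), so Aug 15, 2019 through Aug 29, 2019; done Aug 13, 2019 — 2 days before the window opened.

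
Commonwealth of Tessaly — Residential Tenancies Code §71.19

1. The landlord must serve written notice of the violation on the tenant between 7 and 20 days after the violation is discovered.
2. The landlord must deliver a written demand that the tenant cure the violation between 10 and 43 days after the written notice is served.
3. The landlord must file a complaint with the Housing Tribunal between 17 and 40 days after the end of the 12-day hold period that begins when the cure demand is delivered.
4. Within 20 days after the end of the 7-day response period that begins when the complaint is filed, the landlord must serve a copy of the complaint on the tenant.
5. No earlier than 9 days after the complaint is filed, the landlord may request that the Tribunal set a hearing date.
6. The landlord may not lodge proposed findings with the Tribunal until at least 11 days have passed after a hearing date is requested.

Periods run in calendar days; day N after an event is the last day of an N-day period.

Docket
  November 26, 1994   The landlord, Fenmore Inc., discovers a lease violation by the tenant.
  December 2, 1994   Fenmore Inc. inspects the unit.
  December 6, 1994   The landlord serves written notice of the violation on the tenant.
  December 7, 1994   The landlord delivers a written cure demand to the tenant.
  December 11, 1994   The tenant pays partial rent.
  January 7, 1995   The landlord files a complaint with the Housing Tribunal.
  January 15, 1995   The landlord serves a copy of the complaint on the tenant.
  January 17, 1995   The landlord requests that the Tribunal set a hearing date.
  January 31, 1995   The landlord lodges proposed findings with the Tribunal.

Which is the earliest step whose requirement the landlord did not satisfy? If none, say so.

(1) the permitted window runs from November 26, 1994 + 7 = December 3, 1994 to November 26, 1994 + 20 = December 16, 1994; done December 6, 1994 — within the window.
(2) the permitted window runs from December 6, 1994 + 10 = December 16, 1994 to December 6, 1994 + 43 = January 18, 1995; December 7, 1994 is 9 days too early.
That is the first point of non-compliance.

Step 2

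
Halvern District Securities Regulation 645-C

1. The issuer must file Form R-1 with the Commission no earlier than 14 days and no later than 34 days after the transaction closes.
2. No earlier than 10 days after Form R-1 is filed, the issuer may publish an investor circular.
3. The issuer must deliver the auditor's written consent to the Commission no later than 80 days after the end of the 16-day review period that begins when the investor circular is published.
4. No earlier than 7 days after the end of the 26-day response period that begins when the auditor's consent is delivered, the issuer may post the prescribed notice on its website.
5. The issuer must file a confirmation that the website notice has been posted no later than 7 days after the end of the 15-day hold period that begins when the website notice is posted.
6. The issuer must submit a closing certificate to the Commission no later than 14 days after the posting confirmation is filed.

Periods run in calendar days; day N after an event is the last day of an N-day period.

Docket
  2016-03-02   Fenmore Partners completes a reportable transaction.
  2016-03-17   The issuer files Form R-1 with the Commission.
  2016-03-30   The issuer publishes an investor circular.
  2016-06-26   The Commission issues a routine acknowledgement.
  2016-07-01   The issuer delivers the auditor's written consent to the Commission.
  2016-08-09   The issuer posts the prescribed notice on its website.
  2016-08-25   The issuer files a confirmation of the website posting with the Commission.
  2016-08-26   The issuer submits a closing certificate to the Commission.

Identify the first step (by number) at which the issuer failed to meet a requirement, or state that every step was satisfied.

Step 1 — 14 and 34 days from 2016-03-02 (when the transaction closes) are 2016-03-16 and 2016-04-05 respectively; done 2016-03-17, which is between those dates.
Step 2 — must wait 10 days from 2016-03-17 (when Form R-1 is filed), so not before 2016-03-27; done 2016-03-30 — permitted.
Step 3 — counting 80 days from 2016-04-15 (end of the 16-day review period, which began when the investor circular is published on 2016-03-30) gives a deadline of 2016-07-04; 2016-07-01 is within that limit.
Step 4 — must wait 7 days from 2016-07-27 (end of the 26-day response period, which began when the auditor's consent is delivered on 2016-07-01), so not before 2016-08-03; done 2016-08-09 — permitted.
Step 5 — counting 7 days from 2016-08-24 (end of the 15-day hold period, which began when the website notice is posted on 2016-08-09) gives a deadline of 2016-08-31; completed 2016-08-25, before the deadline.
Step 6 — counting 14 days from 2016-08-25 (when the posting confirmation is filed) gives a deadline of 2016-09-08; 2016-08-26 is within that limit.

None — every step was satisfied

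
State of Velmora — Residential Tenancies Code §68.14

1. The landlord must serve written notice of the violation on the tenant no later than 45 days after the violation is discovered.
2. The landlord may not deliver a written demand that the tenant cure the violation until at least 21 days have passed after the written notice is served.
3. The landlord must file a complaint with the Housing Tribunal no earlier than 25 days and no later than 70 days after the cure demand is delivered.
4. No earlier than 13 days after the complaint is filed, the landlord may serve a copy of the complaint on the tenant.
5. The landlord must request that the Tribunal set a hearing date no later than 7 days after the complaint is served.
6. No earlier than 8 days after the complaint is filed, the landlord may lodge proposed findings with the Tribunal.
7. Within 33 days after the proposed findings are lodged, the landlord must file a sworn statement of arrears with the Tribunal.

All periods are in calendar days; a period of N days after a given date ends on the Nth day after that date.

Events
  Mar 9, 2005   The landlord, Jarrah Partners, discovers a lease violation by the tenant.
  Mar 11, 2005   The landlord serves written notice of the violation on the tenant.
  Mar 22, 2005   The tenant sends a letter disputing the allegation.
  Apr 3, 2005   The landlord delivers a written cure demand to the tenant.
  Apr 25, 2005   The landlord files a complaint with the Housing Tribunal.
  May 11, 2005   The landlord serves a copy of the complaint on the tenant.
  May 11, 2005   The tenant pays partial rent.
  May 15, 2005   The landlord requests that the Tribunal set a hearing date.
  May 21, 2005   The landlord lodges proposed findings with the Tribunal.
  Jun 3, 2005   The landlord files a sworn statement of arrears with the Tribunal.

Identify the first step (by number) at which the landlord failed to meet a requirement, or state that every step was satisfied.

Step 3

(1) due by Mar 9, 2005 + 45 days = Apr 23, 2005; done Mar 11, 2005 — timely.
(2) permitted from Mar 11, 2005 + 21 days = Apr 1, 2005 onward; done Apr 3, 2005, after the minimum wait.
(3) the permitted window runs from Apr 3, 2005 + 25 = Apr 28, 2005 to Apr 3, 2005 + 70 = Jun 12, 2005; done Apr 25, 2005 — 3 days before the window opened.
No need to go further; step 3 was not satisfied.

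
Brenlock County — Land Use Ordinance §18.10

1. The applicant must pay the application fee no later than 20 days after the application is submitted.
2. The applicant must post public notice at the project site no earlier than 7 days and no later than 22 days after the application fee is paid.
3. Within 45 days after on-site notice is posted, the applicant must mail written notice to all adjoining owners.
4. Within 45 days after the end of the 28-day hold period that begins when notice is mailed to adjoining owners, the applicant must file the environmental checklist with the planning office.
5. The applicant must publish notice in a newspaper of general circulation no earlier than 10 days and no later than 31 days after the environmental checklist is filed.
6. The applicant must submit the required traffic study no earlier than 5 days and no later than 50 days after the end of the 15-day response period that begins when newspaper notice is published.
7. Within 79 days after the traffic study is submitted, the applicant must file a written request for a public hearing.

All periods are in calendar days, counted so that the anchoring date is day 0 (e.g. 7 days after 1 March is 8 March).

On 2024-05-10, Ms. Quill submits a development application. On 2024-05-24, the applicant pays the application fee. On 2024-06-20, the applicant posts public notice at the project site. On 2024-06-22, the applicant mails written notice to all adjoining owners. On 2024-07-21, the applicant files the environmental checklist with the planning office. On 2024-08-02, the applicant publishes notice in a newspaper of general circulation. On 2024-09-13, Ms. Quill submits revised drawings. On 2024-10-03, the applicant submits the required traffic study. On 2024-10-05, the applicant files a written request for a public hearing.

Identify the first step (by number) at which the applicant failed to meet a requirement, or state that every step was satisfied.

Step 2

(1) due by 2024-05-10 + 20 days = 2024-05-30; 2024-05-24 is within that limit.
(2) the permitted window runs from 2024-05-24 + 7 = 2024-05-31 to 2024-05-24 + 22 = 2024-06-15; done 2024-06-20 — 5 days after the window closed.
Later steps need not be reached.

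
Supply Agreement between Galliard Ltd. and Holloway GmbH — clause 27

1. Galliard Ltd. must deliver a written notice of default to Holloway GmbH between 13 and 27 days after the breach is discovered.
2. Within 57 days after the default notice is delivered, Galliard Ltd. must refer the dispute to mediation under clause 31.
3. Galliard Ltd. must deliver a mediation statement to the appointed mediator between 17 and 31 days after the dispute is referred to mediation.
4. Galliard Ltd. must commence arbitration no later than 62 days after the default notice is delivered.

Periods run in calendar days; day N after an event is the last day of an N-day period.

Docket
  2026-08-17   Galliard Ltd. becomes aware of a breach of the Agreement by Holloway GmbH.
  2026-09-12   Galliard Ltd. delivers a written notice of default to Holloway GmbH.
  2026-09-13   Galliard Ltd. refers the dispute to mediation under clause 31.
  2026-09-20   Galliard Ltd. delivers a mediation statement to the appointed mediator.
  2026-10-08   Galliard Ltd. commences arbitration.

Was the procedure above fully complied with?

(1) the permitted window runs from 2026-08-17 + 13 = 2026-08-30 to 2026-08-17 + 27 = 2026-09-13; done 2026-09-12, which is between those dates.
(2) due by 2026-09-12 + 57 days = 2026-11-08; 2026-09-13 is within that limit.
(3) the permitted window runs from 2026-09-13 + 17 = 2026-09-30 to 2026-09-13 + 31 = 2026-10-14; 2026-09-20 is 10 days too early.

No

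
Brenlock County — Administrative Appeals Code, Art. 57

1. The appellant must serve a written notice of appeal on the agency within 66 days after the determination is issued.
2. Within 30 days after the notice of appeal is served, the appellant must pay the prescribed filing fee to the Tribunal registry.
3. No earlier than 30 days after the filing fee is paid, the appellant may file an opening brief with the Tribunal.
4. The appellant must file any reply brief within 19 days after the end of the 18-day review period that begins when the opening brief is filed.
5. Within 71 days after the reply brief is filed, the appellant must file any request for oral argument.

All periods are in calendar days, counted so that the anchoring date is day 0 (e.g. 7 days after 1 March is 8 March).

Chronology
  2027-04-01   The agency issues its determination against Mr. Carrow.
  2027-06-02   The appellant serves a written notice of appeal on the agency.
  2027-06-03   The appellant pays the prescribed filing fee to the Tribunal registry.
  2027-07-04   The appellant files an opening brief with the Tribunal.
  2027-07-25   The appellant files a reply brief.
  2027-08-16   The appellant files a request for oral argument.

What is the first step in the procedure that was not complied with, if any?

(1) due by 2027-04-01 + 66 days = 2027-06-06; done 2027-06-02 — timely.
(2) due by 2027-06-02 + 30 days = 2027-07-02; completed 2027-06-03, before the deadline.
(3) permitted from 2027-06-03 + 30 days = 2027-07-03 onward; 2027-07-04 is on or after that date.
(4) due by 2027-07-22 + 19 days = 2027-08-10; completed 2027-07-25, before the deadline.
(5) due by 2027-07-25 + 71 days = 2027-10-04; 2027-08-16 is within that limit.

None — every step was satisfied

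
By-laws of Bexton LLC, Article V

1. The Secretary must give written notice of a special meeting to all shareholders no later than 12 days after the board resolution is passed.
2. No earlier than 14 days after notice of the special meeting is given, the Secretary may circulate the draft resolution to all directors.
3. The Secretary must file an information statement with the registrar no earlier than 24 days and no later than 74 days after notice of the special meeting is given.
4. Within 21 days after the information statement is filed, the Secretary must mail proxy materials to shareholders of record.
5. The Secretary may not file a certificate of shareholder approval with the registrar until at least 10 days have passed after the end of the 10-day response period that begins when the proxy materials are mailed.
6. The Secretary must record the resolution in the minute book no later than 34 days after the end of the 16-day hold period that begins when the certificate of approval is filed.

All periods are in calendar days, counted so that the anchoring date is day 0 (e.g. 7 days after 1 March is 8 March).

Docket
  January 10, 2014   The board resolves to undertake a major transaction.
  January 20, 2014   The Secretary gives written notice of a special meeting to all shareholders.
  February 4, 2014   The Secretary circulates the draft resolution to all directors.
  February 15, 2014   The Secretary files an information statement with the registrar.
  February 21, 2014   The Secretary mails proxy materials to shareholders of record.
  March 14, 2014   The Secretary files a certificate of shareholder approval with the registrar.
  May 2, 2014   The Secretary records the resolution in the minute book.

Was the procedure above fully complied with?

Yes

(1) due by January 10, 2014 + 12 days = January 22, 2014; completed January 20, 2014, before the deadline.
(2) permitted from January 20, 2014 + 14 days = February 3, 2014 onward; done February 4, 2014, after the minimum wait.
(3) the permitted window runs from January 20, 2014 + 24 = February 13, 2014 to January 20, 2014 + 74 = April 4, 2014; done February 15, 2014, which is between those dates.
(4) due by February 15, 2014 + 21 days = March 8, 2014; completed February 21, 2014, before the deadline.
(5) permitted from March 3, 2014 + 10 days = March 13, 2014 onward; done March 14, 2014 — permitted.
(6) due by March 30, 2014 + 34 days = May 3, 2014; done May 2, 2014 — timely.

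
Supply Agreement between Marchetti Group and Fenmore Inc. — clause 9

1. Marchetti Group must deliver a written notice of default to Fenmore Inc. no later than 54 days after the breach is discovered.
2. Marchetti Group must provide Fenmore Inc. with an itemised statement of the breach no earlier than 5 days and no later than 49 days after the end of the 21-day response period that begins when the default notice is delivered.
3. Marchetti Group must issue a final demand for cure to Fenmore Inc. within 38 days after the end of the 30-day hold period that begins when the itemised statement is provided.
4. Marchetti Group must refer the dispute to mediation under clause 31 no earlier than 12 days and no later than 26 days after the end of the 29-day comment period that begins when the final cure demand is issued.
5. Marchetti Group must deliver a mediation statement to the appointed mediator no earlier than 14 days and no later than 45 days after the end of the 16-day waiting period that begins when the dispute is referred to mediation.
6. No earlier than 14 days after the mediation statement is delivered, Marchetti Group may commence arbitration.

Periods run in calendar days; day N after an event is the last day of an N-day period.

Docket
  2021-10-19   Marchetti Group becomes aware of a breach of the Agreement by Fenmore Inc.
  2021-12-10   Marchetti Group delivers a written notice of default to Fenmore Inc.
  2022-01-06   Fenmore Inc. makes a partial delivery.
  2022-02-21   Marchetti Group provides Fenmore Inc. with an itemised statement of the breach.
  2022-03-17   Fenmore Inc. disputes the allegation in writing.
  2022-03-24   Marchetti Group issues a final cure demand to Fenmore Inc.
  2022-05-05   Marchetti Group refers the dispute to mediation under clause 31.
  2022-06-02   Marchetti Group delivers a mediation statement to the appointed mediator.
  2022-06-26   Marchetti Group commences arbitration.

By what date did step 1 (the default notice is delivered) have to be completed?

2021-12-12

Step 1 runs from 2021-10-19, when the breach is discovered. 54 days after 2021-10-19 is 2021-12-12.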